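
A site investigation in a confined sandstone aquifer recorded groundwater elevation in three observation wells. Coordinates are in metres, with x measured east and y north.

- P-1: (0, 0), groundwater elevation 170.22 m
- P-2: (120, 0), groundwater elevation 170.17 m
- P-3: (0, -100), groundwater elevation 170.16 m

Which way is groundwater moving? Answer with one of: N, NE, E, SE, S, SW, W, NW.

∂h/∂x = (170.17 − 170.22) / (120 − 0) = -0.0004167
∂h/∂y = (170.16 − 170.22) / (-100 − 0) = +0.0006000
Flow = −∇h = (+0.0004167 east, -0.0006000 north), which points southeast.

SE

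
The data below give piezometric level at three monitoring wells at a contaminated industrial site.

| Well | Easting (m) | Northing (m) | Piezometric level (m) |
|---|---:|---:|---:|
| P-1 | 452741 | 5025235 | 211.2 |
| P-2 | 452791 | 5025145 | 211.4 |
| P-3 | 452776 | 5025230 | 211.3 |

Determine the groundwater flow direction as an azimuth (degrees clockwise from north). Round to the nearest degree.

284°

With h = a·x + b·y + c and P-1 as origin, the differences give:
  50·a + (-90)·b = +0.2
  35·a + (-5)·b = +0.1
Eliminate b (×(-5) and ×(-90), subtract): 2900·a = 8.00 → a = ∂h/∂x = +0.002759
Back-substitute: b = ∂h/∂y = -0.0006897.
Flow direction (−∇h) has components (-0.002759 E, +0.0006897 N).
Azimuth = atan2(E, N) = atan2(-0.002759, +0.0006897) = 284.0° ≈ 284°.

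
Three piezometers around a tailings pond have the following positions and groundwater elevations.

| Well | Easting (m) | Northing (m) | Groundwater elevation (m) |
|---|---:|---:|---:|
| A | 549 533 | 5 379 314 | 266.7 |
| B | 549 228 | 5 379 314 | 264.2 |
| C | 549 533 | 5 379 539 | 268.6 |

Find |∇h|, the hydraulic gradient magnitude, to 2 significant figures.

0.012

∂h/∂x = (264.2 − 266.7) / (549228 − 549533) = +0.008197
∂h/∂y = (268.6 − 266.7) / (5379539 − 5379314) = +0.008444
|∇h| = √(0.008197² + 0.008444²) = 0.01177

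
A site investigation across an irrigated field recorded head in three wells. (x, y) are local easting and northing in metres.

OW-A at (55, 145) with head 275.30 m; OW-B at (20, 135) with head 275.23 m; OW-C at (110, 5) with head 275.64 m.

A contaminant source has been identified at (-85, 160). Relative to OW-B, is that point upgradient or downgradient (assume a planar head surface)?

With h = a·x + b·y + c and OW-A as origin, the differences give:
  (-35)·a + (-10)·b = -0.07
  55·a + (-140)·b = +0.34
Eliminate b (×(-140) and ×(-10), subtract): 5450·a = 13.200 → a = ∂h/∂x = +0.002422
Back-substitute: b = ∂h/∂y = -0.001477.
Head at (-85, 160) = 275.30 + (+0.002422)·(-140) + (-0.001477)·(15) = 274.94 m.
That is lower than the 275.23 m at OW-B, so the point is downgradient.

downgradient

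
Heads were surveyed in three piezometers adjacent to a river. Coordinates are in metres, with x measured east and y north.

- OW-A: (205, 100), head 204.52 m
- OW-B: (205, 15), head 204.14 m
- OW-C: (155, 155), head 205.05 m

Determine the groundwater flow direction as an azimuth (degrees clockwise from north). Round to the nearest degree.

128°

Taking OW-A as reference: OW-B−OW-A = (0, -85, -0.38); OW-C−OW-A = (-50, 55, +0.53).
Determinant of the coordinate differences = 0·55 − (-50)·(-85) = -4250.
∂h/∂x = [(-0.38)·55 − (+0.53)·(-85)] / -4250 = -0.005682
∂h/∂y = [0·(+0.53) − (-50)·(-0.38)] / -4250 = +0.004471
Flow direction (−∇h) has components (+0.005682 E, -0.004471 N).
Azimuth = atan2(E, N) = atan2(+0.005682, -0.004471) = 128.2° ≈ 128°.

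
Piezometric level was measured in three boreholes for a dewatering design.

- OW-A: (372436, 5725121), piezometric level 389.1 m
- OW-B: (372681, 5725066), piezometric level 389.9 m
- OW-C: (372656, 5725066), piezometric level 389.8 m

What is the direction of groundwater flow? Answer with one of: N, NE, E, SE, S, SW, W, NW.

Three-point gradient (reference OW-A): Δ to OW-B = (245, -55, +0.8), Δ to OW-C = (220, -55, +0.7).
∂h/∂x = +0.004000, ∂h/∂y = +0.003273 (det = -1375).
Flow = −∇h = (-0.004000 east, -0.003273 north), which points southwest.

SW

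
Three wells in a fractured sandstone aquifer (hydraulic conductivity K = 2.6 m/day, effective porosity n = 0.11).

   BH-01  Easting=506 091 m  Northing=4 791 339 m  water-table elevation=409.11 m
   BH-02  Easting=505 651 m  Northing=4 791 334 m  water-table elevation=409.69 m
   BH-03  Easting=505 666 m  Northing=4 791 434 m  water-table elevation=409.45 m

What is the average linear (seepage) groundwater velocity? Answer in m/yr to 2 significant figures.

22 m/yr

With h = a·x + b·y + c and BH-01 as origin, the differences give:
  (-440)·a + (-5)·b = +0.58
  (-425)·a + 95·b = +0.34
Eliminate b (×95 and ×(-5), subtract): -43925·a = 56.800 → a = ∂h/∂x = -0.001293
Back-substitute: b = ∂h/∂y = -0.002206.
|∇h| = √(-0.001293² + -0.002206²) = 0.002557
Seepage velocity v = K·i/n = 2.6 × 0.002557 / 0.11 = 0.06044 m/day = 22.08 m/yr.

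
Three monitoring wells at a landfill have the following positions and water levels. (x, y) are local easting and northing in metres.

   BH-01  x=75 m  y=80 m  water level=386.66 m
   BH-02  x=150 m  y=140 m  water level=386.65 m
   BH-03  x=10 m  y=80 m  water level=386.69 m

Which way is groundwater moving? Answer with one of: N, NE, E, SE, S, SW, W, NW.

Differences from BH-01: to BH-02 (Δx, Δy, Δh) = (75, 60, -0.01); to BH-03 = (-65, 0, +0.03).
Solve a·Δx + b·Δy = Δh: det = 75·0 − (-65)·60 = 3900.
∂h/∂x = [(-0.01)·0 − (+0.03)·60] / 3900 = -0.0004615
∂h/∂y = [75·(+0.03) − (-65)·(-0.01)] / 3900 = +0.0004103
Flow = −∇h = (+0.0004615 east, -0.0004103 north), which points southeast.

SE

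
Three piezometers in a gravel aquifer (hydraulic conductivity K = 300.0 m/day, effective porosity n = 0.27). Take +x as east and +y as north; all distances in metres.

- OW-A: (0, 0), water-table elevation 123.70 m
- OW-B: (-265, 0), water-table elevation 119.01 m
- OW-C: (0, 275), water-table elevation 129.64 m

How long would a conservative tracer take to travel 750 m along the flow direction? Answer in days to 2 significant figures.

24 days

∂h/∂x = (119.01 − 123.70) / (-265 − 0) = +0.01770
∂h/∂y = (129.64 − 123.70) / (275 − 0) = +0.02160
|∇h| = √(0.01770² + 0.02160²) = 0.02793
Seepage velocity v = K·i/n = 300.0 × 0.02793 / 0.27 = 31.03 m/day.
t = 750 / 31.03 = 24.17 days.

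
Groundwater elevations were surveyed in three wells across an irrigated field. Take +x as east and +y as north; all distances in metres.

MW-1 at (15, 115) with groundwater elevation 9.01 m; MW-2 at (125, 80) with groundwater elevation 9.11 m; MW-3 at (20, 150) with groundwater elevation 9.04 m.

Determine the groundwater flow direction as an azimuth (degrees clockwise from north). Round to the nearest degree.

Differences from MW-1: to MW-2 (Δx, Δy, Δh) = (110, -35, +0.10); to MW-3 = (5, 35, +0.03).
Solve a·Δx + b·Δy = Δh: det = 110·35 − 5·(-35) = 4025.
∂h/∂x = [(+0.10)·35 − (+0.03)·(-35)] / 4025 = +0.001130
∂h/∂y = [110·(+0.03) − 5·(+0.10)] / 4025 = +0.0006957
Flow direction (−∇h) has components (-0.001130 E, -0.0006957 N).
Azimuth = atan2(E, N) = atan2(-0.001130, -0.0006957) = 238.4° ≈ 238°.

238°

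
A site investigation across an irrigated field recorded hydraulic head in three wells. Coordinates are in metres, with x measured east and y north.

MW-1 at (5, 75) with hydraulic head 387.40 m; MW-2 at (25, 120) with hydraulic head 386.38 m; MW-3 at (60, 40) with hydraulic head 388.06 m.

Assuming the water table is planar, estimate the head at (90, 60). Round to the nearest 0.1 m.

Taking MW-1 as reference: MW-2−MW-1 = (20, 45, -1.02); MW-3−MW-1 = (55, -35, +0.66).
Determinant of the coordinate differences = 20·(-35) − 55·45 = -3175.
∂h/∂x = [(-1.02)·(-35) − (+0.66)·45] / -3175 = -0.001890
∂h/∂y = [20·(+0.66) − 55·(-1.02)] / -3175 = -0.02183
h(90, 60) = 387.40 + (-0.001890)·(85) + (-0.02183)·(-15) = 387.40 -0.161 +0.327 = 387.567 m.

387.6 m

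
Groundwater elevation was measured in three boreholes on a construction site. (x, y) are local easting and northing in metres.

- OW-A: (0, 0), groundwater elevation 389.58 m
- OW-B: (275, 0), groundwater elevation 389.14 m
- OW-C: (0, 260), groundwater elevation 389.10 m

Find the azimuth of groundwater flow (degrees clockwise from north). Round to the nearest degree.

041°

∂h/∂x = (389.14 − 389.58) / (275 − 0) = -0.001600
∂h/∂y = (389.10 − 389.58) / (260 − 0) = -0.001846
Flow direction (−∇h) has components (+0.001600 E, +0.001846 N).
Azimuth = atan2(E, N) = atan2(+0.001600, +0.001846) = 40.9° ≈ 041°.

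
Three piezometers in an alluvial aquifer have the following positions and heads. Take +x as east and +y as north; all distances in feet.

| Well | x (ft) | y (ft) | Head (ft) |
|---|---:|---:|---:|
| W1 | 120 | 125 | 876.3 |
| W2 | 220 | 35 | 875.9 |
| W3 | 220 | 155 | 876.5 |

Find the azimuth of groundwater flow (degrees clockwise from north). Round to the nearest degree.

186°

With h = a·x + b·y + c and W1 as origin, the differences give:
  100·a + (-90)·b = -0.4
  100·a + 30·b = +0.2
Eliminate b (×30 and ×(-90), subtract): 12000·a = 6.00 → a = ∂h/∂x = +0.0005000
Back-substitute: b = ∂h/∂y = +0.005000.
Flow direction (−∇h) has components (-0.0005000 E, -0.005000 N).
Azimuth = atan2(E, N) = atan2(-0.0005000, -0.005000) = 185.7° ≈ 186°.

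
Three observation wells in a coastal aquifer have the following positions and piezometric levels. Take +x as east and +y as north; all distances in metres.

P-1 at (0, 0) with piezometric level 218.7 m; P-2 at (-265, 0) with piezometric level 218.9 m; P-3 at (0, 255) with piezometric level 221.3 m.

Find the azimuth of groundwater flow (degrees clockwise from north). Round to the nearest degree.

∂h/∂x = (218.9 − 218.7) / (-265 − 0) = -0.0007547
∂h/∂y = (221.3 − 218.7) / (255 − 0) = +0.01020
Flow direction (−∇h) has components (+0.0007547 E, -0.01020 N).
Azimuth = atan2(E, N) = atan2(+0.0007547, -0.01020) = 175.8° ≈ 176°.

176°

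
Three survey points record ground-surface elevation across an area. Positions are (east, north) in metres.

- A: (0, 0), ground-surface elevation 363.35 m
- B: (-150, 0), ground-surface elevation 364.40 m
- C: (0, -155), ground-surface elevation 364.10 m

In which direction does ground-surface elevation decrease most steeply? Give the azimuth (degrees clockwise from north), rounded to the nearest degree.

∂z/∂x = (364.40 − 363.35) / (-150 − 0) = -0.007000
∂z/∂y = (364.10 − 363.35) / (-155 − 0) = -0.004839
Steepest decrease is along −∇f: components (+0.007000 E, +0.004839 N).
Azimuth = atan2(+0.007000, +0.004839) = 55.3° ≈ 055°.

055°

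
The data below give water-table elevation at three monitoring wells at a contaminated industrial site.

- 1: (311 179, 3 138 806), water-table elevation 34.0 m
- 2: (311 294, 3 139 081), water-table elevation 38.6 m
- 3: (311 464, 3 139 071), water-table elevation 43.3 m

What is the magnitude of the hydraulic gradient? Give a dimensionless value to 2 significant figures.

0.028

Differences from 1: to 2 (Δx, Δy, Δh) = (115, 275, +4.6); to 3 = (285, 265, +9.3).
Determinant of the coordinate differences = 115·265 − 285·275 = -47900.
∂h/∂x = [(+4.6)·265 − (+9.3)·275] / -47900 = +0.02794
∂h/∂y = [115·(+9.3) − 285·(+4.6)] / -47900 = +0.005042
|∇h| = √(0.02794² + 0.005042²) = 0.02839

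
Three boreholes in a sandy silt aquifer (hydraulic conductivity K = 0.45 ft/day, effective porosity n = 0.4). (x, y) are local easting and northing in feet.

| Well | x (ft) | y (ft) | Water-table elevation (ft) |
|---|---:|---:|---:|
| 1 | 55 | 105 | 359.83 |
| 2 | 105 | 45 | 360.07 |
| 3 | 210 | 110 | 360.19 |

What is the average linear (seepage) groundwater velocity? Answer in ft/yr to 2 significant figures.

Differences from 1: to 2 (Δx, Δy, Δh) = (50, -60, +0.24); to 3 = (155, 5, +0.36).
Determinant of the coordinate differences = 50·5 − 155·(-60) = 9550.
∂h/∂x = [(+0.24)·5 − (+0.36)·(-60)] / 9550 = +0.002387
∂h/∂y = [50·(+0.36) − 155·(+0.24)] / 9550 = -0.002010
|∇h| = √(0.002387² + -0.002010²) = 0.003121
Seepage velocity v = K·i/n = 0.45 × 0.003121 / 0.4 = 0.003511 ft/day = 1.282 ft/yr.

1.3 ft/yr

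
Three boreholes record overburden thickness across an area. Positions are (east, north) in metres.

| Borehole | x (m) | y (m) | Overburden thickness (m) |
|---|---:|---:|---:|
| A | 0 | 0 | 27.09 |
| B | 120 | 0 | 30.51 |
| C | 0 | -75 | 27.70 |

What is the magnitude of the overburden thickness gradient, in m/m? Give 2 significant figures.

∂d/∂x = (30.51 − 27.09) / (120 − 0) = +0.02850
∂d/∂y = (27.70 − 27.09) / (-75 − 0) = -0.008133
|∇f| = √(0.02850² + -0.008133²) = 0.02964 m/m

0.030 m/m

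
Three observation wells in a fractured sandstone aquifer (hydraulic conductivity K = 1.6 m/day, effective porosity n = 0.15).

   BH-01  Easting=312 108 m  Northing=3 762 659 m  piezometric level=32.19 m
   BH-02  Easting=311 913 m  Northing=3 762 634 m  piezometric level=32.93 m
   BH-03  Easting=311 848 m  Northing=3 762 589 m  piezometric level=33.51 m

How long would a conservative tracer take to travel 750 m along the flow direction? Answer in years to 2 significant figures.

Taking BH-01 as reference: BH-02−BH-01 = (-195, -25, +0.74); BH-03−BH-01 = (-260, -70, +1.32).
Determinant of the coordinate differences = (-195)·(-70) − (-260)·(-25) = 7150.
∂h/∂x = [(+0.74)·(-70) − (+1.32)·(-25)] / 7150 = -0.002629
∂h/∂y = [(-195)·(+1.32) − (-260)·(+0.74)] / 7150 = -0.009091
|∇h| = √(-0.002629² + -0.009091²) = 0.009464
Seepage velocity v = K·i/n = 1.6 × 0.009464 / 0.15 = 0.1009 m/day.
t = 750 / 0.1009 = 7433 days = 20.4 years.

20 years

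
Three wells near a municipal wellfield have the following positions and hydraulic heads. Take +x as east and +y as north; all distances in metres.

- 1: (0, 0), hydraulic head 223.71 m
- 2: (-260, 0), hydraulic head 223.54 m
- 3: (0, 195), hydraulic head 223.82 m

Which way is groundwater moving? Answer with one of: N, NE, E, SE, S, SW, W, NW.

SW

∂h/∂x = (223.54 − 223.71) / (-260 − 0) = +0.0006538
∂h/∂y = (223.82 − 223.71) / (195 − 0) = +0.0005641
Flow = −∇h = (-0.0006538 east, -0.0005641 north), which points southwest.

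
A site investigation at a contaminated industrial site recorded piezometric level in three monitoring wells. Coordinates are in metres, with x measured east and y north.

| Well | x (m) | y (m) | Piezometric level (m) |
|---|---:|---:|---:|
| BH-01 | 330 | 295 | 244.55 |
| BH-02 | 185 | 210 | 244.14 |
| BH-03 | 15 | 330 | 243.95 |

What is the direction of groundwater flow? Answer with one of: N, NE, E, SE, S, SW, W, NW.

Taking BH-01 as reference: BH-02−BH-01 = (-145, -85, -0.41); BH-03−BH-01 = (-315, 35, -0.60).
Determinant of the coordinate differences = (-145)·35 − (-315)·(-85) = -31850.
∂h/∂x = [(-0.41)·35 − (-0.60)·(-85)] / -31850 = +0.002052
∂h/∂y = [(-145)·(-0.60) − (-315)·(-0.41)] / -31850 = +0.001323
Flow = −∇h = (-0.002052 east, -0.001323 north), which points southwest.

SW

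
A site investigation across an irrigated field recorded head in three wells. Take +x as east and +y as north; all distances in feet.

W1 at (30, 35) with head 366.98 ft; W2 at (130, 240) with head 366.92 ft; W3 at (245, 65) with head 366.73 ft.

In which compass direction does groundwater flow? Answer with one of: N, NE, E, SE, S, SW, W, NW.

Differences from W1: to W2 (Δx, Δy, Δh) = (100, 205, -0.06); to W3 = (215, 30, -0.25).
Determinant of the coordinate differences = 100·30 − 215·205 = -41075.
∂h/∂x = [(-0.06)·30 − (-0.25)·205] / -41075 = -0.001204
∂h/∂y = [100·(-0.25) − 215·(-0.06)] / -41075 = +0.0002946
Flow = −∇h = (+0.001204 east, -0.0002946 north), which points east.

E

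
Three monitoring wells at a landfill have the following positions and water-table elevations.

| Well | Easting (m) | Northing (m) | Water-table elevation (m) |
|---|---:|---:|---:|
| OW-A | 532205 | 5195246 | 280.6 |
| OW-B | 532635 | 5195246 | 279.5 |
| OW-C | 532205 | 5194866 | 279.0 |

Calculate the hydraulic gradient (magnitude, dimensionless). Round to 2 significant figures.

∂h/∂x = (279.5 − 280.6) / (532635 − 532205) = -0.002558
∂h/∂y = (279.0 − 280.6) / (5194866 − 5195246) = +0.004211
|∇h| = √(-0.002558² + 0.004211²) = 0.004927

0.0049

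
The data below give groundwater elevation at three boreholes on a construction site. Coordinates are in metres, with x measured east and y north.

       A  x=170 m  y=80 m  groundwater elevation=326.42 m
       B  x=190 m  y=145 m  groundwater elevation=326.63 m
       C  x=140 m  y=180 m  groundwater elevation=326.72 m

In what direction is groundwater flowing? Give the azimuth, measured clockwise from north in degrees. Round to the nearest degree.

187°

With h = a·x + b·y + c and A as origin, the differences give:
  20·a + 65·b = +0.21
  (-30)·a + 100·b = +0.30
Eliminate b (×100 and ×65, subtract): 3950·a = 1.500 → a = ∂h/∂x = +0.0003797
Back-substitute: b = ∂h/∂y = +0.003114.
Flow direction (−∇h) has components (-0.0003797 E, -0.003114 N).
Azimuth = atan2(E, N) = atan2(-0.0003797, -0.003114) = 187.0° ≈ 187°.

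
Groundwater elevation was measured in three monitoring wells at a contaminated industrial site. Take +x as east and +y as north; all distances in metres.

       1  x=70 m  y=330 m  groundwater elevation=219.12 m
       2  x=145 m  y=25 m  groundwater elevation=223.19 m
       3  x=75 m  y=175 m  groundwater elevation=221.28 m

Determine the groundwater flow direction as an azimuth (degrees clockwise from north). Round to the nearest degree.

011°

With h = a·x + b·y + c and 1 as origin, the differences give:
  75·a + (-305)·b = +4.07
  5·a + (-155)·b = +2.16
Eliminate b (×(-155) and ×(-305), subtract): -10100·a = 27.950 → a = ∂h/∂x = -0.002767
Back-substitute: b = ∂h/∂y = -0.01402.
Flow direction (−∇h) has components (+0.002767 E, +0.01402 N).
Azimuth = atan2(E, N) = atan2(+0.002767, +0.01402) = 11.2° ≈ 011°.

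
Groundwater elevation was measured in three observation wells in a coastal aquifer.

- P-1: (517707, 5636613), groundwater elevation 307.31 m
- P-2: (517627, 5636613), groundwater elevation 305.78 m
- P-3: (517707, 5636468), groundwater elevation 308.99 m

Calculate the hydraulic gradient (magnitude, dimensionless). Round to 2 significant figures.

0.022

∂h/∂x = (305.78 − 307.31) / (517627 − 517707) = +0.01913
∂h/∂y = (308.99 − 307.31) / (5636468 − 5636613) = -0.01159
|∇h| = √(0.01913² + -0.01159²) = 0.02237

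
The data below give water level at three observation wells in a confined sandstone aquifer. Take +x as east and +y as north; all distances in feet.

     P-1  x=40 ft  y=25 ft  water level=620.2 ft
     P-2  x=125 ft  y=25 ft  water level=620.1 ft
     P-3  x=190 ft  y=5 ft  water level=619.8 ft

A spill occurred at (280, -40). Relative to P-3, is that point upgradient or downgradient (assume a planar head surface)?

Differences from P-1: to P-2 (Δx, Δy, Δh) = (85, 0, -0.1); to P-3 = (150, -20, -0.4).
Determinant of the coordinate differences = 85·(-20) − 150·0 = -1700.
∂h/∂x = [(-0.1)·(-20) − (-0.4)·0] / -1700 = -0.001176
∂h/∂y = [85·(-0.4) − 150·(-0.1)] / -1700 = +0.01118
Head at (280, -40) = 620.2 + (-0.001176)·(240) + (+0.01118)·(-65) = 619.19 ft.
That is lower than the 619.8 ft at P-3, so the point is downgradient.

downgradient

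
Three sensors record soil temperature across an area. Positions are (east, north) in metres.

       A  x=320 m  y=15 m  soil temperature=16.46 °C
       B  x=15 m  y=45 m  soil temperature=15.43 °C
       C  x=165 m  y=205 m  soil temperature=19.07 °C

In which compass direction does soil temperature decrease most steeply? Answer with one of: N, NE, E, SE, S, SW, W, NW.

Taking A as reference: B−A = (-305, 30, -1.03); C−A = (-155, 190, +2.61).
Determinant of the coordinate differences = (-305)·190 − (-155)·30 = -53300.
∂T/∂x = [(-1.03)·190 − (+2.61)·30] / -53300 = +0.005141
∂T/∂y = [(-305)·(+2.61) − (-155)·(-1.03)] / -53300 = +0.01793
Steepest decrease is along −∇f = (-0.005141 E, -0.01793 N) → south.

S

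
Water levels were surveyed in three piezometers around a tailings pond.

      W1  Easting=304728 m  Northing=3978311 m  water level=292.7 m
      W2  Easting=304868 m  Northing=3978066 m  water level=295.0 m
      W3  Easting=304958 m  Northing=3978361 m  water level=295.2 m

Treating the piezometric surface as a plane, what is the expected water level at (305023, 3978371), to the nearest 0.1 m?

Differences from W1: to W2 (Δx, Δy, Δh) = (140, -245, +2.3); to W3 = (230, 50, +2.5).
Solve a·Δx + b·Δy = Δh: det = 140·50 − 230·(-245) = 63350.
∂h/∂x = [(+2.3)·50 − (+2.5)·(-245)] / 63350 = +0.01148
∂h/∂y = [140·(+2.5) − 230·(+2.3)] / 63350 = -0.002826
h(305023, 3978371) = 292.7 + (+0.01148)·(295) + (-0.002826)·(60) = 292.7 +3.388 -0.170 = 295.918 m.

295.9 m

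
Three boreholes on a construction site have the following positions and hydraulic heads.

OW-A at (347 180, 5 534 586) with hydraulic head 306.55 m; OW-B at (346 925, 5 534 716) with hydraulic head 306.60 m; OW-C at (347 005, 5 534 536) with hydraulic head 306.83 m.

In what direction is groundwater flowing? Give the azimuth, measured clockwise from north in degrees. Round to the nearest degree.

032°

Taking OW-A as reference: OW-B−OW-A = (-255, 130, +0.05); OW-C−OW-A = (-175, -50, +0.28).
Solve a·Δx + b·Δy = Δh: det = (-255)·(-50) − (-175)·130 = 35500.
∂h/∂x = [(+0.05)·(-50) − (+0.28)·130] / 35500 = -0.001096
∂h/∂y = [(-255)·(+0.28) − (-175)·(+0.05)] / 35500 = -0.001765
Flow direction (−∇h) has components (+0.001096 E, +0.001765 N).
Azimuth = atan2(E, N) = atan2(+0.001096, +0.001765) = 31.8° ≈ 032°.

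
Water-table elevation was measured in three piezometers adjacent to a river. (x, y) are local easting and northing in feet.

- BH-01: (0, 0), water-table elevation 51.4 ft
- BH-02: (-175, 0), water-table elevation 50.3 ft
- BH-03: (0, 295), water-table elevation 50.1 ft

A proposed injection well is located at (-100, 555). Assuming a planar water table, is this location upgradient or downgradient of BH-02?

∂h/∂x = (50.3 − 51.4) / (-175 − 0) = +0.006286
∂h/∂y = (50.1 − 51.4) / (295 − 0) = -0.004407
Head at (-100, 555) = 51.4 + (+0.006286)·(-100) + (-0.004407)·(555) = 48.33 ft.
That is lower than the 50.3 ft at BH-02, so the point is downgradient.

downgradient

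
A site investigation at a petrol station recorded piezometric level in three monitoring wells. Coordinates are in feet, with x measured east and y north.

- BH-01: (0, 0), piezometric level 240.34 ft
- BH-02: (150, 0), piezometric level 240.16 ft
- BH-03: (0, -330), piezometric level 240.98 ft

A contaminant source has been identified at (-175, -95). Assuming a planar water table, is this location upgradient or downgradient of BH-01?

∂h/∂x = (240.16 − 240.34) / (150 − 0) = -0.001200
∂h/∂y = (240.98 − 240.34) / (-330 − 0) = -0.001939
Head at (-175, -95) = 240.34 + (-0.001200)·(-175) + (-0.001939)·(-95) = 240.73 ft.
That is higher than the 240.34 ft at BH-01, so the point is upgradient.

upgradient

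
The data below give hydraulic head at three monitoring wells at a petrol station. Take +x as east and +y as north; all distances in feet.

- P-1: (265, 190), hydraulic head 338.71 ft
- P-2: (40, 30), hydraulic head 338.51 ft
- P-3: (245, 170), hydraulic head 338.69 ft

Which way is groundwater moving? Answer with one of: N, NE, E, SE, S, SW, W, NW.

With h = a·x + b·y + c and P-1 as origin, the differences give:
  (-225)·a + (-160)·b = -0.20
  (-20)·a + (-20)·b = -0.02
Eliminate b (×(-20) and ×(-160), subtract): 1300·a = 0.800 → a = ∂h/∂x = +0.0006154
Back-substitute: b = ∂h/∂y = +0.0003846.
Flow = −∇h = (-0.0006154 east, -0.0003846 north), which points southwest.

SW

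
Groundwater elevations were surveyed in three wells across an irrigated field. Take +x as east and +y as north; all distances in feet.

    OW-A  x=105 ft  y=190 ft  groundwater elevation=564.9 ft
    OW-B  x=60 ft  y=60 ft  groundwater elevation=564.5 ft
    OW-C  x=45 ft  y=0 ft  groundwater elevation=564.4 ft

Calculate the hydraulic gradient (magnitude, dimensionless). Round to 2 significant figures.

0.015

Taking OW-A as reference: OW-B−OW-A = (-45, -130, -0.4); OW-C−OW-A = (-60, -190, -0.5).
Determinant of the coordinate differences = (-45)·(-190) − (-60)·(-130) = 750.
∂h/∂x = [(-0.4)·(-190) − (-0.5)·(-130)] / 750 = +0.01467
∂h/∂y = [(-45)·(-0.5) − (-60)·(-0.4)] / 750 = -0.002000
|∇h| = √(0.01467² + -0.002000²) = 0.01481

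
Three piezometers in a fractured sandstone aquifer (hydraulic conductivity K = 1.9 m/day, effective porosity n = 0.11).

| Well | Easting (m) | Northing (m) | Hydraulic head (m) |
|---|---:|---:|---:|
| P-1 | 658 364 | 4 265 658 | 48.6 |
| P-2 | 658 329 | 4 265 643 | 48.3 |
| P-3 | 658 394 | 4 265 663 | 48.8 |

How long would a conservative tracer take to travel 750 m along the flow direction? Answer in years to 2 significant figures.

13 years

Taking P-1 as reference: P-2−P-1 = (-35, -15, -0.3); P-3−P-1 = (30, 5, +0.2).
Determinant of the coordinate differences = (-35)·5 − 30·(-15) = 275.
∂h/∂x = [(-0.3)·5 − (+0.2)·(-15)] / 275 = +0.005455
∂h/∂y = [(-35)·(+0.2) − 30·(-0.3)] / 275 = +0.007273
|∇h| = √(0.005455² + 0.007273²) = 0.009091
Seepage velocity v = K·i/n = 1.9 × 0.009091 / 0.11 = 0.157 m/day.
t = 750 / 0.157 = 4777 days = 13.1 years.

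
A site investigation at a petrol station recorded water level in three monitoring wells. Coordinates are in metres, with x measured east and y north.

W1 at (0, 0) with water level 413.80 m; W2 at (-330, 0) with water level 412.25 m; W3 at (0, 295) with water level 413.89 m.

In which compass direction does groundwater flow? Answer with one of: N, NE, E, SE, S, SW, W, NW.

∂h/∂x = (412.25 − 413.80) / (-330 − 0) = +0.004697
∂h/∂y = (413.89 − 413.80) / (295 − 0) = +0.0003051
Flow = −∇h = (-0.004697 east, -0.0003051 north), which points west.

W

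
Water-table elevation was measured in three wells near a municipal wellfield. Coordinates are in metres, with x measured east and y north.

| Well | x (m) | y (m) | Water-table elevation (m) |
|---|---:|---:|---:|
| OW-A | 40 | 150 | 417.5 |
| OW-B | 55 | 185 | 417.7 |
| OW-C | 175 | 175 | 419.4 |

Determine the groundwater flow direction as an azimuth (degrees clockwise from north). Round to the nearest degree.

With h = a·x + b·y + c and OW-A as origin, the differences give:
  15·a + 35·b = +0.2
  135·a + 25·b = +1.9
Eliminate b (×25 and ×35, subtract): -4350·a = -61.50 → a = ∂h/∂x = +0.01414
Back-substitute: b = ∂h/∂y = -0.0003448.
Flow direction (−∇h) has components (-0.01414 E, +0.0003448 N).
Azimuth = atan2(E, N) = atan2(-0.01414, +0.0003448) = 271.4° ≈ 271°.

271°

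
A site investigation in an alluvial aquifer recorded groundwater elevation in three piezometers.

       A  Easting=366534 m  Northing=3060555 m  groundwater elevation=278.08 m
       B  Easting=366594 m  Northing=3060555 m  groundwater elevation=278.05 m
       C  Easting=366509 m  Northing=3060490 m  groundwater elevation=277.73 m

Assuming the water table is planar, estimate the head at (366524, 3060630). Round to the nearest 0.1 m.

278.5 m

Taking A as reference: B−A = (60, 0, -0.03); C−A = (-25, -65, -0.35).
Determinant of the coordinate differences = 60·(-65) − (-25)·0 = -3900.
∂h/∂x = [(-0.03)·(-65) − (-0.35)·0] / -3900 = -0.0005000
∂h/∂y = [60·(-0.35) − (-25)·(-0.03)] / -3900 = +0.005577
h(366524, 3060630) = 278.08 + (-0.0005000)·(-10) + (+0.005577)·(75) = 278.08 +0.005 +0.418 = 278.503 m.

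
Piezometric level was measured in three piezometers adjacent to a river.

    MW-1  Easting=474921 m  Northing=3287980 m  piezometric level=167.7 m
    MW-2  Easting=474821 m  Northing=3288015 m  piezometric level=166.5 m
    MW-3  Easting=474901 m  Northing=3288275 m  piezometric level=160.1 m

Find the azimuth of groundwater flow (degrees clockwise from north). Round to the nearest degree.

Taking MW-1 as reference: MW-2−MW-1 = (-100, 35, -1.2); MW-3−MW-1 = (-20, 295, -7.6).
Determinant of the coordinate differences = (-100)·295 − (-20)·35 = -28800.
∂h/∂x = [(-1.2)·295 − (-7.6)·35] / -28800 = +0.003056
∂h/∂y = [(-100)·(-7.6) − (-20)·(-1.2)] / -28800 = -0.02556
Flow direction (−∇h) has components (-0.003056 E, +0.02556 N).
Azimuth = atan2(E, N) = atan2(-0.003056, +0.02556) = 353.2° ≈ 353°.

353°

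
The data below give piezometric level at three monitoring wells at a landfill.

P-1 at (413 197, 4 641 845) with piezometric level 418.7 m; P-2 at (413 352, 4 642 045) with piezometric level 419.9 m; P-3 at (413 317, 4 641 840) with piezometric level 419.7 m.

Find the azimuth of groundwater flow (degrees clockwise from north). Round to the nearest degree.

With h = a·x + b·y + c and P-1 as origin, the differences give:
  155·a + 200·b = +1.2
  120·a + (-5)·b = +1.0
Eliminate b (×(-5) and ×200, subtract): -24775·a = -206.00 → a = ∂h/∂x = +0.008315
Back-substitute: b = ∂h/∂y = -0.0004440.
Flow direction (−∇h) has components (-0.008315 E, +0.0004440 N).
Azimuth = atan2(E, N) = atan2(-0.008315, +0.0004440) = 273.1° ≈ 273°.

273°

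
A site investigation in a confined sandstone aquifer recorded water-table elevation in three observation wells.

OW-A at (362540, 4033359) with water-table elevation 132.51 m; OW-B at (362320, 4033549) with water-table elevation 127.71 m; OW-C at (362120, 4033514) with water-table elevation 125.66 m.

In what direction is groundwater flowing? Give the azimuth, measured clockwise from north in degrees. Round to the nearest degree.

312°

Differences from OW-A: to OW-B (Δx, Δy, Δh) = (-220, 190, -4.80); to OW-C = (-420, 155, -6.85).
Solve a·Δx + b·Δy = Δh: det = (-220)·155 − (-420)·190 = 45700.
∂h/∂x = [(-4.80)·155 − (-6.85)·190] / 45700 = +0.01220
∂h/∂y = [(-220)·(-6.85) − (-420)·(-4.80)] / 45700 = -0.01114
Flow direction (−∇h) has components (-0.01220 E, +0.01114 N).
Azimuth = atan2(E, N) = atan2(-0.01220, +0.01114) = 312.4° ≈ 312°.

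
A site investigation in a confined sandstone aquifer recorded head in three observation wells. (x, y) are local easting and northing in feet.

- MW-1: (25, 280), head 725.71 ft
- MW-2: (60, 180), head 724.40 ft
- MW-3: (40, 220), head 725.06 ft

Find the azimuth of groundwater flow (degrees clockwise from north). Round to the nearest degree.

103°

Three-point gradient (reference MW-1): Δ to MW-2 = (35, -100, -1.31), Δ to MW-3 = (15, -60, -0.65).
∂h/∂x = -0.02267, ∂h/∂y = +0.005167 (det = -600).
Flow direction (−∇h) has components (+0.02267 E, -0.005167 N).
Azimuth = atan2(E, N) = atan2(+0.02267, -0.005167) = 102.8° ≈ 103°.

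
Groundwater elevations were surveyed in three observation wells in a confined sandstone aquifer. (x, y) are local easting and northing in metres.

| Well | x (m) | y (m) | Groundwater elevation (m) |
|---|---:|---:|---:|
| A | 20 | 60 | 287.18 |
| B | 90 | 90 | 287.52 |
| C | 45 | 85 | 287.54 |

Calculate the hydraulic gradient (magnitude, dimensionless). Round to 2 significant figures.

0.017

Differences from A: to B (Δx, Δy, Δh) = (70, 30, +0.34); to C = (25, 25, +0.36).
Determinant of the coordinate differences = 70·25 − 25·30 = 1000.
∂h/∂x = [(+0.34)·25 − (+0.36)·30] / 1000 = -0.002300
∂h/∂y = [70·(+0.36) − 25·(+0.34)] / 1000 = +0.01670
|∇h| = √(-0.002300² + 0.01670²) = 0.01686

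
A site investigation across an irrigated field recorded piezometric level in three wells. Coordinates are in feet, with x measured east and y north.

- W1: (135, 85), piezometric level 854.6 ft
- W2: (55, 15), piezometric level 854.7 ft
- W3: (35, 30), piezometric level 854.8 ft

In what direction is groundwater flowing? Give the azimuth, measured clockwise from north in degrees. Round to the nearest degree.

Taking W1 as reference: W2−W1 = (-80, -70, +0.1); W3−W1 = (-100, -55, +0.2).
Determinant of the coordinate differences = (-80)·(-55) − (-100)·(-70) = -2600.
∂h/∂x = [(+0.1)·(-55) − (+0.2)·(-70)] / -2600 = -0.003269
∂h/∂y = [(-80)·(+0.2) − (-100)·(+0.1)] / -2600 = +0.002308
Flow direction (−∇h) has components (+0.003269 E, -0.002308 N).
Azimuth = atan2(E, N) = atan2(+0.003269, -0.002308) = 125.2° ≈ 125°.

125°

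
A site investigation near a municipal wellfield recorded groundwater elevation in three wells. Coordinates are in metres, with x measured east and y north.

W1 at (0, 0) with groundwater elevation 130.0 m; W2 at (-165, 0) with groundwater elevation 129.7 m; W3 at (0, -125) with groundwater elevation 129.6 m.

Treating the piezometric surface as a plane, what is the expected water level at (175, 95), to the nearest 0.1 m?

∂h/∂x = (129.7 − 130.0) / (-165 − 0) = +0.001818
∂h/∂y = (129.6 − 130.0) / (-125 − 0) = +0.003200
h(175, 95) = 130.0 + (+0.001818)·(175) + (+0.003200)·(95) = 130.0 +0.318 +0.304 = 130.622 m.

130.6 m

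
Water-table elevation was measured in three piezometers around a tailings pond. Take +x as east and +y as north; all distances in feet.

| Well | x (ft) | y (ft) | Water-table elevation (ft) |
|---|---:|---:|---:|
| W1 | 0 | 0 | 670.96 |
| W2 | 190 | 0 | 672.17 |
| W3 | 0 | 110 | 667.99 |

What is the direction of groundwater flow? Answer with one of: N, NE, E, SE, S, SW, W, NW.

∂h/∂x = (672.17 − 670.96) / (190 − 0) = +0.006368
∂h/∂y = (667.99 − 670.96) / (110 − 0) = -0.02700
Flow = −∇h = (-0.006368 east, +0.02700 north), which points north.

N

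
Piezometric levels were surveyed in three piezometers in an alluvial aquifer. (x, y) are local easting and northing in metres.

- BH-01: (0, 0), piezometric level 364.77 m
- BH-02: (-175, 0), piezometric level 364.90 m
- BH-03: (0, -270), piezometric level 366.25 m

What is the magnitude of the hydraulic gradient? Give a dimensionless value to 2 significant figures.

0.0055

∂h/∂x = (364.90 − 364.77) / (-175 − 0) = -0.0007429
∂h/∂y = (366.25 − 364.77) / (-270 − 0) = -0.005481
|∇h| = √(-0.0007429² + -0.005481²) = 0.005531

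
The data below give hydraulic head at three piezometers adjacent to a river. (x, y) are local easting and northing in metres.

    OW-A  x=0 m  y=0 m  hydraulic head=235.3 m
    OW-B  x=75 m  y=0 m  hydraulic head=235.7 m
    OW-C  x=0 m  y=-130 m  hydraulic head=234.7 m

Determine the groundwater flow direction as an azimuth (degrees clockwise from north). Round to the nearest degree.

∂h/∂x = (235.7 − 235.3) / (75 − 0) = +0.005333
∂h/∂y = (234.7 − 235.3) / (-130 − 0) = +0.004615
Flow direction (−∇h) has components (-0.005333 E, -0.004615 N).
Azimuth = atan2(E, N) = atan2(-0.005333, -0.004615) = 229.1° ≈ 229°.

229°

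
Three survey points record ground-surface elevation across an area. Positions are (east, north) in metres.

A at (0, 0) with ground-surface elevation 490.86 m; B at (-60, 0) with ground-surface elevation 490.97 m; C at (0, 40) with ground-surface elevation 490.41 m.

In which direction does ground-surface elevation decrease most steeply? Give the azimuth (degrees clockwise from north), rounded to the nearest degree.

009°

∂z/∂x = (490.97 − 490.86) / (-60 − 0) = -0.001833
∂z/∂y = (490.41 − 490.86) / (40 − 0) = -0.01125
Steepest decrease is along −∇f: components (+0.001833 E, +0.01125 N).
Azimuth = atan2(+0.001833, +0.01125) = 9.3° ≈ 009°.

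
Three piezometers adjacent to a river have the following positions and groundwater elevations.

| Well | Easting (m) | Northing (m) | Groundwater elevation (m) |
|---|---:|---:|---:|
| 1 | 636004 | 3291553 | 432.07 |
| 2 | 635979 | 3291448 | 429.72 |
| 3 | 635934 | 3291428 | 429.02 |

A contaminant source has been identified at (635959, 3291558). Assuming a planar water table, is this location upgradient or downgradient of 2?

upgradient

Three-point gradient (reference 1): Δ to 2 = (-25, -105, -2.35), Δ to 3 = (-70, -125, -3.05).
∂h/∂x = +0.006272, ∂h/∂y = +0.02089 (det = -4225).
Head at (635959, 3291558) = 432.07 + (+0.006272)·(-45) + (+0.02089)·(5) = 431.89 m.
That is higher than the 429.72 m at 2, so the point is upgradient.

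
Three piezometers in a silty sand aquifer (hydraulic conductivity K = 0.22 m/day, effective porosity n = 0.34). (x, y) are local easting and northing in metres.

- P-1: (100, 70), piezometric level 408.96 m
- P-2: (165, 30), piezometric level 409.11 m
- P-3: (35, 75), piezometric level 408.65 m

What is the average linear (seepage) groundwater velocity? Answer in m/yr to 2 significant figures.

1.6 m/yr

Taking P-1 as reference: P-2−P-1 = (65, -40, +0.15); P-3−P-1 = (-65, 5, -0.31).
Solve a·Δx + b·Δy = Δh: det = 65·5 − (-65)·(-40) = -2275.
∂h/∂x = [(+0.15)·5 − (-0.31)·(-40)] / -2275 = +0.005121
∂h/∂y = [65·(-0.31) − (-65)·(+0.15)] / -2275 = +0.004571
|∇h| = √(0.005121² + 0.004571²) = 0.006864
Seepage velocity v = K·i/n = 0.22 × 0.006864 / 0.34 = 0.004441 m/day = 1.622 m/yr.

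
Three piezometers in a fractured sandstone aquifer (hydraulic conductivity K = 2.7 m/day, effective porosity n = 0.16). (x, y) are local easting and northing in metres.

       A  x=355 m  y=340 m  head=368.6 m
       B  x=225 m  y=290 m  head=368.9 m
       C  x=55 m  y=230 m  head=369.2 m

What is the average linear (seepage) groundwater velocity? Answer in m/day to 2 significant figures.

Taking A as reference: B−A = (-130, -50, +0.3); C−A = (-300, -110, +0.6).
Determinant of the coordinate differences = (-130)·(-110) − (-300)·(-50) = -700.
∂h/∂x = [(+0.3)·(-110) − (+0.6)·(-50)] / -700 = +0.004286
∂h/∂y = [(-130)·(+0.6) − (-300)·(+0.3)] / -700 = -0.01714
|∇h| = √(0.004286² + -0.01714²) = 0.01767
Seepage velocity v = K·i/n = 2.7 × 0.01767 / 0.16 = 0.2982 m/day.

0.30 m/day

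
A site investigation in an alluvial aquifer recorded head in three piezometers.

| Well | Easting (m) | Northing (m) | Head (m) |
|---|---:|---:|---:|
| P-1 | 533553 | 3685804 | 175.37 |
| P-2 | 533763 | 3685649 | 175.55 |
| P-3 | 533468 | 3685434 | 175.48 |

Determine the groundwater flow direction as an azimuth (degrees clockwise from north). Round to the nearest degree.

Taking P-1 as reference: P-2−P-1 = (210, -155, +0.18); P-3−P-1 = (-85, -370, +0.11).
Solve a·Δx + b·Δy = Δh: det = 210·(-370) − (-85)·(-155) = -90875.
∂h/∂x = [(+0.18)·(-370) − (+0.11)·(-155)] / -90875 = +0.0005453
∂h/∂y = [210·(+0.11) − (-85)·(+0.18)] / -90875 = -0.0004226
Flow direction (−∇h) has components (-0.0005453 E, +0.0004226 N).
Azimuth = atan2(E, N) = atan2(-0.0005453, +0.0004226) = 307.8° ≈ 308°.

308°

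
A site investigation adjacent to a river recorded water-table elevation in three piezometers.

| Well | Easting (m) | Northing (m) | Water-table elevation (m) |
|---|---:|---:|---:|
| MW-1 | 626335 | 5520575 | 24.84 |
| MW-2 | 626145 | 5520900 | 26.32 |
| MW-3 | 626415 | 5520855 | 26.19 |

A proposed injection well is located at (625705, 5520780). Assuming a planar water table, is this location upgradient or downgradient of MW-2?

downgradient

With h = a·x + b·y + c and MW-1 as origin, the differences give:
  (-190)·a + 325·b = +1.48
  80·a + 280·b = +1.35
Eliminate b (×280 and ×325, subtract): -79200·a = -24.350 → a = ∂h/∂x = +0.0003074
Back-substitute: b = ∂h/∂y = +0.004734.
Head at (625705, 5520780) = 24.84 + (+0.0003074)·(-630) + (+0.004734)·(205) = 25.62 m.
That is lower than the 26.32 m at MW-2, so the point is downgradient.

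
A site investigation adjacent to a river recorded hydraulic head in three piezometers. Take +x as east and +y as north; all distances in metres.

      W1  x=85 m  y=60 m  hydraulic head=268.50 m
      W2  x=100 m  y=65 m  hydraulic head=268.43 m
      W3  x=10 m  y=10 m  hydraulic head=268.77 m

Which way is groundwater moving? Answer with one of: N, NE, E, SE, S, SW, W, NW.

With h = a·x + b·y + c and W1 as origin, the differences give:
  15·a + 5·b = -0.07
  (-75)·a + (-50)·b = +0.27
Eliminate b (×(-50) and ×5, subtract): -375·a = 2.150 → a = ∂h/∂x = -0.005733
Back-substitute: b = ∂h/∂y = +0.003200.
Flow = −∇h = (+0.005733 east, -0.003200 north), which points southeast.

SE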